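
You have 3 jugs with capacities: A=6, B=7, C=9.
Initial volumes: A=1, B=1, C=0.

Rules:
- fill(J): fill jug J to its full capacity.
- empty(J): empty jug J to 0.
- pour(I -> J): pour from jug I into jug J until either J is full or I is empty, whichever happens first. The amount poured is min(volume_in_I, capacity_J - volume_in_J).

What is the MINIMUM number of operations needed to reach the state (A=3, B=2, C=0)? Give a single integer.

Answer: 5

Derivation:
BFS from (A=1, B=1, C=0). One shortest path:
  1. fill(C) -> (A=1 B=1 C=9)
  2. pour(A -> B) -> (A=0 B=2 C=9)
  3. pour(C -> A) -> (A=6 B=2 C=3)
  4. empty(A) -> (A=0 B=2 C=3)
  5. pour(C -> A) -> (A=3 B=2 C=0)
Reached target in 5 moves.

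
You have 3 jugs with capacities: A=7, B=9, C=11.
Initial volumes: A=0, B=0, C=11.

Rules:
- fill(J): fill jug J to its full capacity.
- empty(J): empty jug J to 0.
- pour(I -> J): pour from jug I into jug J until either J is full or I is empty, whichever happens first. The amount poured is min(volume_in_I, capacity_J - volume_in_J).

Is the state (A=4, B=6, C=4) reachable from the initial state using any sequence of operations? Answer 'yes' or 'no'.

Answer: no

Derivation:
BFS explored all 480 reachable states.
Reachable set includes: (0,0,0), (0,0,1), (0,0,2), (0,0,3), (0,0,4), (0,0,5), (0,0,6), (0,0,7), (0,0,8), (0,0,9), (0,0,10), (0,0,11) ...
Target (A=4, B=6, C=4) not in reachable set → no.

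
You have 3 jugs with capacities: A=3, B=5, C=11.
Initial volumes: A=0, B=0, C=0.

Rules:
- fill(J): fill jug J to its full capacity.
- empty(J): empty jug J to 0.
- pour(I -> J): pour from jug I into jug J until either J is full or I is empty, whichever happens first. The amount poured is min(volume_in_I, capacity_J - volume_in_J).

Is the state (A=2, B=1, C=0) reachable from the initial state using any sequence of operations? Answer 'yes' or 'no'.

Answer: yes

Derivation:
BFS from (A=0, B=0, C=0):
  1. fill(C) -> (A=0 B=0 C=11)
  2. pour(C -> B) -> (A=0 B=5 C=6)
  3. empty(B) -> (A=0 B=0 C=6)
  4. pour(C -> B) -> (A=0 B=5 C=1)
  5. pour(B -> A) -> (A=3 B=2 C=1)
  6. empty(A) -> (A=0 B=2 C=1)
  7. pour(B -> A) -> (A=2 B=0 C=1)
  8. pour(C -> B) -> (A=2 B=1 C=0)
Target reached → yes.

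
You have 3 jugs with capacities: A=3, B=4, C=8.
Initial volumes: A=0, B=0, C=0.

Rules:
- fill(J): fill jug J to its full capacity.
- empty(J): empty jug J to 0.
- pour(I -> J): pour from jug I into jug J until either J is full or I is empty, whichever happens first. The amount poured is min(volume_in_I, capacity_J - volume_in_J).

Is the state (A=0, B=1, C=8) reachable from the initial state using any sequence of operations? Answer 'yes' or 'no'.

BFS from (A=0, B=0, C=0):
  1. fill(B) -> (A=0 B=4 C=0)
  2. fill(C) -> (A=0 B=4 C=8)
  3. pour(B -> A) -> (A=3 B=1 C=8)
  4. empty(A) -> (A=0 B=1 C=8)
Target reached → yes.

Answer: yes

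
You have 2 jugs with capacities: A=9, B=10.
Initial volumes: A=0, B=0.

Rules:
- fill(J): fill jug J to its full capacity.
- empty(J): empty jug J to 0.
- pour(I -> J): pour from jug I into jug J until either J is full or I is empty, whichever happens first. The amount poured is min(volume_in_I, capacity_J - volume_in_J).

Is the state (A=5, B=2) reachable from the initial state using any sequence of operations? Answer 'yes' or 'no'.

BFS explored all 38 reachable states.
Reachable set includes: (0,0), (0,1), (0,2), (0,3), (0,4), (0,5), (0,6), (0,7), (0,8), (0,9), (0,10), (1,0) ...
Target (A=5, B=2) not in reachable set → no.

Answer: no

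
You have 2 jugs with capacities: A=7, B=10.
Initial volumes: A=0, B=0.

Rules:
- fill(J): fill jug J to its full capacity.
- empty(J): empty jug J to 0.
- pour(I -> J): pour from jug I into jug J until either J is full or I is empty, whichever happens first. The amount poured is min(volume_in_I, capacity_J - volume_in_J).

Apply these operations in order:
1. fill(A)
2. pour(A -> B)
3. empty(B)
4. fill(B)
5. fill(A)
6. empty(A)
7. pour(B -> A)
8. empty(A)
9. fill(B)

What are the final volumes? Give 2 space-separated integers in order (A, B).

Answer: 0 10

Derivation:
Step 1: fill(A) -> (A=7 B=0)
Step 2: pour(A -> B) -> (A=0 B=7)
Step 3: empty(B) -> (A=0 B=0)
Step 4: fill(B) -> (A=0 B=10)
Step 5: fill(A) -> (A=7 B=10)
Step 6: empty(A) -> (A=0 B=10)
Step 7: pour(B -> A) -> (A=7 B=3)
Step 8: empty(A) -> (A=0 B=3)
Step 9: fill(B) -> (A=0 B=10)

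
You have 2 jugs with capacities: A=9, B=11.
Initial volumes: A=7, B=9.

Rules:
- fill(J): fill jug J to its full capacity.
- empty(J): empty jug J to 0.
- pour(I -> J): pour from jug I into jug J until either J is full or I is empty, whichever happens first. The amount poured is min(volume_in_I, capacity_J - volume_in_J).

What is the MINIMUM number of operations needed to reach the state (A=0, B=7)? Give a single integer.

BFS from (A=7, B=9). One shortest path:
  1. empty(B) -> (A=7 B=0)
  2. pour(A -> B) -> (A=0 B=7)
Reached target in 2 moves.

Answer: 2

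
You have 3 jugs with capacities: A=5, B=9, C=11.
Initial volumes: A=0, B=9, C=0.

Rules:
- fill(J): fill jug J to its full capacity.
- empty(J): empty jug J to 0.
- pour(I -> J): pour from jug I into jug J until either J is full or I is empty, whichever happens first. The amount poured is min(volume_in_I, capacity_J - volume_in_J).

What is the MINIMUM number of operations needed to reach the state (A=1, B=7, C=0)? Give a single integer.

Answer: 7

Derivation:
BFS from (A=0, B=9, C=0). One shortest path:
  1. fill(A) -> (A=5 B=9 C=0)
  2. pour(B -> C) -> (A=5 B=0 C=9)
  3. pour(A -> B) -> (A=0 B=5 C=9)
  4. fill(A) -> (A=5 B=5 C=9)
  5. pour(A -> B) -> (A=1 B=9 C=9)
  6. pour(B -> C) -> (A=1 B=7 C=11)
  7. empty(C) -> (A=1 B=7 C=0)
Reached target in 7 moves.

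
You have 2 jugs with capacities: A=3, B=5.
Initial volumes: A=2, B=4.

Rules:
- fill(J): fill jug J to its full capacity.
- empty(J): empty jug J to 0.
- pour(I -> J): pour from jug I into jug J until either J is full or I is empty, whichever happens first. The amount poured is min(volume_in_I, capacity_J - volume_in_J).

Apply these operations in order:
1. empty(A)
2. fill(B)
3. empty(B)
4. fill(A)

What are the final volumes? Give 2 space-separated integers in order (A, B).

Answer: 3 0

Derivation:
Step 1: empty(A) -> (A=0 B=4)
Step 2: fill(B) -> (A=0 B=5)
Step 3: empty(B) -> (A=0 B=0)
Step 4: fill(A) -> (A=3 B=0)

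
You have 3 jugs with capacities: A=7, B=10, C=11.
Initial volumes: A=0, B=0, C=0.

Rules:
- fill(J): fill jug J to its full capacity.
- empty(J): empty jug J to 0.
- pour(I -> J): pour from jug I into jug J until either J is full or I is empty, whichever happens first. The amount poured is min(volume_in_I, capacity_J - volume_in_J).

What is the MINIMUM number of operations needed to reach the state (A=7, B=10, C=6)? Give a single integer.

Answer: 8

Derivation:
BFS from (A=0, B=0, C=0). One shortest path:
  1. fill(A) -> (A=7 B=0 C=0)
  2. fill(B) -> (A=7 B=10 C=0)
  3. pour(A -> C) -> (A=0 B=10 C=7)
  4. fill(A) -> (A=7 B=10 C=7)
  5. pour(B -> C) -> (A=7 B=6 C=11)
  6. empty(C) -> (A=7 B=6 C=0)
  7. pour(B -> C) -> (A=7 B=0 C=6)
  8. fill(B) -> (A=7 B=10 C=6)
Reached target in 8 moves.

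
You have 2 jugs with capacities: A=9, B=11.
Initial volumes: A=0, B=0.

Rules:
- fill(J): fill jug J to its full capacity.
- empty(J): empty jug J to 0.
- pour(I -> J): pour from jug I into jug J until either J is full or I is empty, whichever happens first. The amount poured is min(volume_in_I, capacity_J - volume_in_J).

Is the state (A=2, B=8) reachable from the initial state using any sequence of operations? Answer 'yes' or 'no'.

Answer: no

Derivation:
BFS explored all 40 reachable states.
Reachable set includes: (0,0), (0,1), (0,2), (0,3), (0,4), (0,5), (0,6), (0,7), (0,8), (0,9), (0,10), (0,11) ...
Target (A=2, B=8) not in reachable set → no.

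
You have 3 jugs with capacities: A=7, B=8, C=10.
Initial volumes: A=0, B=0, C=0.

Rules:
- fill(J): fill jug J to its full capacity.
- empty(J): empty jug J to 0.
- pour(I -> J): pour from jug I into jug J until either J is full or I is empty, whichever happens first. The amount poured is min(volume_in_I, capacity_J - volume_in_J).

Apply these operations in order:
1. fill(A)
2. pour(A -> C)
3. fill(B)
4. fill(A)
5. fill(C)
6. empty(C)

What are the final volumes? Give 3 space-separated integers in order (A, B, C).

Answer: 7 8 0

Derivation:
Step 1: fill(A) -> (A=7 B=0 C=0)
Step 2: pour(A -> C) -> (A=0 B=0 C=7)
Step 3: fill(B) -> (A=0 B=8 C=7)
Step 4: fill(A) -> (A=7 B=8 C=7)
Step 5: fill(C) -> (A=7 B=8 C=10)
Step 6: empty(C) -> (A=7 B=8 C=0)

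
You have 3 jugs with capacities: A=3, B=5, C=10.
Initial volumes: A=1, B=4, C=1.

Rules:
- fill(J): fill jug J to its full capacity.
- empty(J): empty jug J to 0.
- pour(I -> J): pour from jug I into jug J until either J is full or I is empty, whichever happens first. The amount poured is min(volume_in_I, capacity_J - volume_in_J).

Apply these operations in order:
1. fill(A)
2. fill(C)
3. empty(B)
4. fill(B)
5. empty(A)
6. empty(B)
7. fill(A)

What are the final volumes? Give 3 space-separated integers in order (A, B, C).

Step 1: fill(A) -> (A=3 B=4 C=1)
Step 2: fill(C) -> (A=3 B=4 C=10)
Step 3: empty(B) -> (A=3 B=0 C=10)
Step 4: fill(B) -> (A=3 B=5 C=10)
Step 5: empty(A) -> (A=0 B=5 C=10)
Step 6: empty(B) -> (A=0 B=0 C=10)
Step 7: fill(A) -> (A=3 B=0 C=10)

Answer: 3 0 10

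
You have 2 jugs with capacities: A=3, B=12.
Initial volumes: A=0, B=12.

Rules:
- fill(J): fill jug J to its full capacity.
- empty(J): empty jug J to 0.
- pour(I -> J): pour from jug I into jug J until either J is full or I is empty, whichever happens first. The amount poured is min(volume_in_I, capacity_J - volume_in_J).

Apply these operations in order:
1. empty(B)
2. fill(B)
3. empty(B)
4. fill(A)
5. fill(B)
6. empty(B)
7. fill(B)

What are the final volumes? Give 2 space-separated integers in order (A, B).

Answer: 3 12

Derivation:
Step 1: empty(B) -> (A=0 B=0)
Step 2: fill(B) -> (A=0 B=12)
Step 3: empty(B) -> (A=0 B=0)
Step 4: fill(A) -> (A=3 B=0)
Step 5: fill(B) -> (A=3 B=12)
Step 6: empty(B) -> (A=3 B=0)
Step 7: fill(B) -> (A=3 B=12)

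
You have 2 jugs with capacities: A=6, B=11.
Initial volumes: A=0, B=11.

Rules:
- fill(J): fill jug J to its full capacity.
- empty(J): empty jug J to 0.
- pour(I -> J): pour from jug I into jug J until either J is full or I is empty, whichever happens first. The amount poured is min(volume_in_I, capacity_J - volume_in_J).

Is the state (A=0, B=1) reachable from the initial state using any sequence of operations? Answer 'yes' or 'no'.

BFS from (A=0, B=11):
  1. fill(A) -> (A=6 B=11)
  2. empty(B) -> (A=6 B=0)
  3. pour(A -> B) -> (A=0 B=6)
  4. fill(A) -> (A=6 B=6)
  5. pour(A -> B) -> (A=1 B=11)
  6. empty(B) -> (A=1 B=0)
  7. pour(A -> B) -> (A=0 B=1)
Target reached → yes.

Answer: yes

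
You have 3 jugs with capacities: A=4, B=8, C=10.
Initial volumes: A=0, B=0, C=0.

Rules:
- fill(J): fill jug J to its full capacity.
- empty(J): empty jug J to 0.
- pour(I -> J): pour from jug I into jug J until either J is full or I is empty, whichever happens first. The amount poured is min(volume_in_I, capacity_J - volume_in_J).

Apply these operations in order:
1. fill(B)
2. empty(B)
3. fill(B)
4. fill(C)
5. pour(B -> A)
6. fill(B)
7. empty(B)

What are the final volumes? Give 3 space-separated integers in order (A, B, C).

Answer: 4 0 10

Derivation:
Step 1: fill(B) -> (A=0 B=8 C=0)
Step 2: empty(B) -> (A=0 B=0 C=0)
Step 3: fill(B) -> (A=0 B=8 C=0)
Step 4: fill(C) -> (A=0 B=8 C=10)
Step 5: pour(B -> A) -> (A=4 B=4 C=10)
Step 6: fill(B) -> (A=4 B=8 C=10)
Step 7: empty(B) -> (A=4 B=0 C=10)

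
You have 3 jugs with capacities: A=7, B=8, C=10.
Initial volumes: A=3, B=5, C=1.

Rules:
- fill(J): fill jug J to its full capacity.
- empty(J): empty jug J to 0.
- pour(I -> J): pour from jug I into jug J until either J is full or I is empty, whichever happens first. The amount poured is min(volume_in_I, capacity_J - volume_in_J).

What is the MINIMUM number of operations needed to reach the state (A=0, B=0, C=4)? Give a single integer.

BFS from (A=3, B=5, C=1). One shortest path:
  1. empty(B) -> (A=3 B=0 C=1)
  2. pour(A -> C) -> (A=0 B=0 C=4)
Reached target in 2 moves.

Answer: 2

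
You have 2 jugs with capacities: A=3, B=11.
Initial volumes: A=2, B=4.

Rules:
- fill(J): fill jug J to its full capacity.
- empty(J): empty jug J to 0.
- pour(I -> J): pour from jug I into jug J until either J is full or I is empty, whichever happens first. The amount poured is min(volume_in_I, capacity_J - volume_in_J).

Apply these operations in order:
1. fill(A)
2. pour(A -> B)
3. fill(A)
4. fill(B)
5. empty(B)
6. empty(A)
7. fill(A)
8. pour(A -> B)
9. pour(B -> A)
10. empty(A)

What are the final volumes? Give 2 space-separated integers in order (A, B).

Step 1: fill(A) -> (A=3 B=4)
Step 2: pour(A -> B) -> (A=0 B=7)
Step 3: fill(A) -> (A=3 B=7)
Step 4: fill(B) -> (A=3 B=11)
Step 5: empty(B) -> (A=3 B=0)
Step 6: empty(A) -> (A=0 B=0)
Step 7: fill(A) -> (A=3 B=0)
Step 8: pour(A -> B) -> (A=0 B=3)
Step 9: pour(B -> A) -> (A=3 B=0)
Step 10: empty(A) -> (A=0 B=0)

Answer: 0 0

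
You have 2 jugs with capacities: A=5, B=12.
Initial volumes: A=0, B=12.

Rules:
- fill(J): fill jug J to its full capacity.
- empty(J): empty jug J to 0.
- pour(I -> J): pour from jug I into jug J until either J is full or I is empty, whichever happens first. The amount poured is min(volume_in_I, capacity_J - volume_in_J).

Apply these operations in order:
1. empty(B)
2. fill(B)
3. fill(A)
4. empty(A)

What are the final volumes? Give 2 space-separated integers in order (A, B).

Answer: 0 12

Derivation:
Step 1: empty(B) -> (A=0 B=0)
Step 2: fill(B) -> (A=0 B=12)
Step 3: fill(A) -> (A=5 B=12)
Step 4: empty(A) -> (A=0 B=12)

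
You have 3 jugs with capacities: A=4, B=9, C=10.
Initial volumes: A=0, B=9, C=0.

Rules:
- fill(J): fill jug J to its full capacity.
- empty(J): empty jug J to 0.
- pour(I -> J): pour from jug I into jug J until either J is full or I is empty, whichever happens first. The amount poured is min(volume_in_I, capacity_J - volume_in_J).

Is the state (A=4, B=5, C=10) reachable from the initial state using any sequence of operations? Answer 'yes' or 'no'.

Answer: yes

Derivation:
BFS from (A=0, B=9, C=0):
  1. fill(C) -> (A=0 B=9 C=10)
  2. pour(B -> A) -> (A=4 B=5 C=10)
Target reached → yes.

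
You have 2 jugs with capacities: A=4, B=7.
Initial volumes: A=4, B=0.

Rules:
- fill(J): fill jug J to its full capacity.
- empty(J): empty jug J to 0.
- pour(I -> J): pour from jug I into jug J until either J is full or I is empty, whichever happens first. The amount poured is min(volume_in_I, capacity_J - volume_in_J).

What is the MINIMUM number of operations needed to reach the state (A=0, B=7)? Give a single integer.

Answer: 2

Derivation:
BFS from (A=4, B=0). One shortest path:
  1. empty(A) -> (A=0 B=0)
  2. fill(B) -> (A=0 B=7)
Reached target in 2 moves.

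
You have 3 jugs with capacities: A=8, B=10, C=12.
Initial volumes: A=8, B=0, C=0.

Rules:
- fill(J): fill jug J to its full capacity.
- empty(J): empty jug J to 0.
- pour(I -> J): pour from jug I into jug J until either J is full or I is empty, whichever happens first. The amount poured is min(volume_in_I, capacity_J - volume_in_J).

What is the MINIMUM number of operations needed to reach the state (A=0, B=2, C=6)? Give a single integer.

BFS from (A=8, B=0, C=0). One shortest path:
  1. pour(A -> B) -> (A=0 B=8 C=0)
  2. fill(A) -> (A=8 B=8 C=0)
  3. pour(A -> B) -> (A=6 B=10 C=0)
  4. pour(A -> C) -> (A=0 B=10 C=6)
  5. pour(B -> A) -> (A=8 B=2 C=6)
  6. empty(A) -> (A=0 B=2 C=6)
Reached target in 6 moves.

Answer: 6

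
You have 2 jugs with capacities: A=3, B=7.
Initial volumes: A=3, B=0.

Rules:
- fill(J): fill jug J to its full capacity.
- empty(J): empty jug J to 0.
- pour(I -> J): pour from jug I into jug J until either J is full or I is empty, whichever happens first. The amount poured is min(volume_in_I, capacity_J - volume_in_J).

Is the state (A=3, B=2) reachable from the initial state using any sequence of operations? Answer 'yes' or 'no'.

BFS from (A=3, B=0):
  1. pour(A -> B) -> (A=0 B=3)
  2. fill(A) -> (A=3 B=3)
  3. pour(A -> B) -> (A=0 B=6)
  4. fill(A) -> (A=3 B=6)
  5. pour(A -> B) -> (A=2 B=7)
  6. empty(B) -> (A=2 B=0)
  7. pour(A -> B) -> (A=0 B=2)
  8. fill(A) -> (A=3 B=2)
Target reached → yes.

Answer: yes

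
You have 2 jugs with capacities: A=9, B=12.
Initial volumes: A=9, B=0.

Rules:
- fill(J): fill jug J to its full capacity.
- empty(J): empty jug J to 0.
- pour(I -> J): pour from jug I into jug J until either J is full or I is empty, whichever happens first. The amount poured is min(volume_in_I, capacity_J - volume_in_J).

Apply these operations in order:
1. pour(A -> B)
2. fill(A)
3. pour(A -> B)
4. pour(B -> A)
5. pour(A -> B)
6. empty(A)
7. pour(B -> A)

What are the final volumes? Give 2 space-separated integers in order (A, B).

Answer: 9 3

Derivation:
Step 1: pour(A -> B) -> (A=0 B=9)
Step 2: fill(A) -> (A=9 B=9)
Step 3: pour(A -> B) -> (A=6 B=12)
Step 4: pour(B -> A) -> (A=9 B=9)
Step 5: pour(A -> B) -> (A=6 B=12)
Step 6: empty(A) -> (A=0 B=12)
Step 7: pour(B -> A) -> (A=9 B=3)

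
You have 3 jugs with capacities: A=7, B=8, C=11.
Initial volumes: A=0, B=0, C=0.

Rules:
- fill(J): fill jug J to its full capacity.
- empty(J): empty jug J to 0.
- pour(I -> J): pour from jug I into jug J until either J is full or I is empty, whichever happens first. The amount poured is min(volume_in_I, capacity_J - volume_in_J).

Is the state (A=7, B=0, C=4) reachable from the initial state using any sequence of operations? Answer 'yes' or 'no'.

BFS from (A=0, B=0, C=0):
  1. fill(C) -> (A=0 B=0 C=11)
  2. pour(C -> A) -> (A=7 B=0 C=4)
Target reached → yes.

Answer: yes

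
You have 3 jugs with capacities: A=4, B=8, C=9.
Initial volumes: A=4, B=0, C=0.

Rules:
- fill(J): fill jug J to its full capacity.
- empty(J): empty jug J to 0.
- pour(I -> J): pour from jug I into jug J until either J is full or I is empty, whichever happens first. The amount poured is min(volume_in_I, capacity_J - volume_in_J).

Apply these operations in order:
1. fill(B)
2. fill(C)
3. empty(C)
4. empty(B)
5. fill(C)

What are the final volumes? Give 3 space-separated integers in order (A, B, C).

Answer: 4 0 9

Derivation:
Step 1: fill(B) -> (A=4 B=8 C=0)
Step 2: fill(C) -> (A=4 B=8 C=9)
Step 3: empty(C) -> (A=4 B=8 C=0)
Step 4: empty(B) -> (A=4 B=0 C=0)
Step 5: fill(C) -> (A=4 B=0 C=9)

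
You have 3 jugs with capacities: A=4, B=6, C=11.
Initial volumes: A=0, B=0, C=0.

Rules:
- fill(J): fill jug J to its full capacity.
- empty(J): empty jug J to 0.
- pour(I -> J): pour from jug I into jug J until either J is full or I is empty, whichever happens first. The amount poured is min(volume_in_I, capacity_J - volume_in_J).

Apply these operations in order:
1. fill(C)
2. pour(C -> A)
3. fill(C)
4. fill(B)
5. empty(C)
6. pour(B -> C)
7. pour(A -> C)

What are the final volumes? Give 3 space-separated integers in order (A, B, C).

Step 1: fill(C) -> (A=0 B=0 C=11)
Step 2: pour(C -> A) -> (A=4 B=0 C=7)
Step 3: fill(C) -> (A=4 B=0 C=11)
Step 4: fill(B) -> (A=4 B=6 C=11)
Step 5: empty(C) -> (A=4 B=6 C=0)
Step 6: pour(B -> C) -> (A=4 B=0 C=6)
Step 7: pour(A -> C) -> (A=0 B=0 C=10)

Answer: 0 0 10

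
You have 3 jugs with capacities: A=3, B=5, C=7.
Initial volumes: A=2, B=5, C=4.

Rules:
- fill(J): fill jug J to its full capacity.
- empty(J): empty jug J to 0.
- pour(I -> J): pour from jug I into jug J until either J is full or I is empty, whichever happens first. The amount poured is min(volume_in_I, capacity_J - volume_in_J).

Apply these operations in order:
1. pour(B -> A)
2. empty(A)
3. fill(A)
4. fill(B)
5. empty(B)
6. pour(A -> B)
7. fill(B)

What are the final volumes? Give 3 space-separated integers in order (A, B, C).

Answer: 0 5 4

Derivation:
Step 1: pour(B -> A) -> (A=3 B=4 C=4)
Step 2: empty(A) -> (A=0 B=4 C=4)
Step 3: fill(A) -> (A=3 B=4 C=4)
Step 4: fill(B) -> (A=3 B=5 C=4)
Step 5: empty(B) -> (A=3 B=0 C=4)
Step 6: pour(A -> B) -> (A=0 B=3 C=4)
Step 7: fill(B) -> (A=0 B=5 C=4)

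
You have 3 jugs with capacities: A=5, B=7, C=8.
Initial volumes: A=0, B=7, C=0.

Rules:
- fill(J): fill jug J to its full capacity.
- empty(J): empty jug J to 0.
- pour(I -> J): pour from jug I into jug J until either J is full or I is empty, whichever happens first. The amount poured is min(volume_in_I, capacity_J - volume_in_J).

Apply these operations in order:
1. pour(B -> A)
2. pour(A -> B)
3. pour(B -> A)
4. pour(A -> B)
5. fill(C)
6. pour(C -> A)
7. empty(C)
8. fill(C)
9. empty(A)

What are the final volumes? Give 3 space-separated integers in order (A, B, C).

Step 1: pour(B -> A) -> (A=5 B=2 C=0)
Step 2: pour(A -> B) -> (A=0 B=7 C=0)
Step 3: pour(B -> A) -> (A=5 B=2 C=0)
Step 4: pour(A -> B) -> (A=0 B=7 C=0)
Step 5: fill(C) -> (A=0 B=7 C=8)
Step 6: pour(C -> A) -> (A=5 B=7 C=3)
Step 7: empty(C) -> (A=5 B=7 C=0)
Step 8: fill(C) -> (A=5 B=7 C=8)
Step 9: empty(A) -> (A=0 B=7 C=8)

Answer: 0 7 8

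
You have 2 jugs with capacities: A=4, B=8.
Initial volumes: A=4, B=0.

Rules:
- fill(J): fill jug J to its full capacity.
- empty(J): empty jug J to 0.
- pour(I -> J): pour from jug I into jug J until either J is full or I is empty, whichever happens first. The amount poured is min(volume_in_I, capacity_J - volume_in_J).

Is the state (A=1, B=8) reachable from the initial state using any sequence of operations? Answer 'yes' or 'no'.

BFS explored all 6 reachable states.
Reachable set includes: (0,0), (0,4), (0,8), (4,0), (4,4), (4,8)
Target (A=1, B=8) not in reachable set → no.

Answer: no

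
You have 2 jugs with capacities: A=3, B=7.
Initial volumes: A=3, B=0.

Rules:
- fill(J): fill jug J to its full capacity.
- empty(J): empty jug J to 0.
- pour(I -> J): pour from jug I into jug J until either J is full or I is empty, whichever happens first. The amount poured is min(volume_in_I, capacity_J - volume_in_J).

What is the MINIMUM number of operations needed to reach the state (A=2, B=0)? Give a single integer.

Answer: 6

Derivation:
BFS from (A=3, B=0). One shortest path:
  1. pour(A -> B) -> (A=0 B=3)
  2. fill(A) -> (A=3 B=3)
  3. pour(A -> B) -> (A=0 B=6)
  4. fill(A) -> (A=3 B=6)
  5. pour(A -> B) -> (A=2 B=7)
  6. empty(B) -> (A=2 B=0)
Reached target in 6 moves.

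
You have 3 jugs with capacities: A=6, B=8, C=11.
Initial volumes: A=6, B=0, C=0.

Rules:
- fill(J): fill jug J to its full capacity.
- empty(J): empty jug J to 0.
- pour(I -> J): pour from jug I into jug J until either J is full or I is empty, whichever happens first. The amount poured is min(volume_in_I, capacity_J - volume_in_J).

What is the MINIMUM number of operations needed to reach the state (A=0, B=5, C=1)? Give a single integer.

Answer: 8

Derivation:
BFS from (A=6, B=0, C=0). One shortest path:
  1. fill(B) -> (A=6 B=8 C=0)
  2. pour(A -> C) -> (A=0 B=8 C=6)
  3. pour(B -> A) -> (A=6 B=2 C=6)
  4. pour(A -> C) -> (A=1 B=2 C=11)
  5. pour(C -> B) -> (A=1 B=8 C=5)
  6. empty(B) -> (A=1 B=0 C=5)
  7. pour(C -> B) -> (A=1 B=5 C=0)
  8. pour(A -> C) -> (A=0 B=5 C=1)
Reached target in 8 moves.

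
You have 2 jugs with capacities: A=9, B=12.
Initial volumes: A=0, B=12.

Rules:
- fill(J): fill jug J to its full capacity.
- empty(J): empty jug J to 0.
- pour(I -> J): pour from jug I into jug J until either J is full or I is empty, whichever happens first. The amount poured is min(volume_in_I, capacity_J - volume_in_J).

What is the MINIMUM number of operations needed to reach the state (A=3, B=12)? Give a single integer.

Answer: 4

Derivation:
BFS from (A=0, B=12). One shortest path:
  1. pour(B -> A) -> (A=9 B=3)
  2. empty(A) -> (A=0 B=3)
  3. pour(B -> A) -> (A=3 B=0)
  4. fill(B) -> (A=3 B=12)
Reached target in 4 moves.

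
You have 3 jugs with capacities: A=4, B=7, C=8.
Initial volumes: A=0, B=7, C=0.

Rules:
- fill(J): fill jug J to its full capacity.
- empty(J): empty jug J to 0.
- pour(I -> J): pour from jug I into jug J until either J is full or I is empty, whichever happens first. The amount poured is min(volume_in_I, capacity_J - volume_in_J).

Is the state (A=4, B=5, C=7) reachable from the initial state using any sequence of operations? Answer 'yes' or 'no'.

BFS from (A=0, B=7, C=0):
  1. empty(B) -> (A=0 B=0 C=0)
  2. fill(C) -> (A=0 B=0 C=8)
  3. pour(C -> B) -> (A=0 B=7 C=1)
  4. pour(B -> A) -> (A=4 B=3 C=1)
  5. pour(A -> C) -> (A=0 B=3 C=5)
  6. pour(B -> A) -> (A=3 B=0 C=5)
  7. pour(C -> B) -> (A=3 B=5 C=0)
  8. fill(C) -> (A=3 B=5 C=8)
  9. pour(C -> A) -> (A=4 B=5 C=7)
Target reached → yes.

Answer: yes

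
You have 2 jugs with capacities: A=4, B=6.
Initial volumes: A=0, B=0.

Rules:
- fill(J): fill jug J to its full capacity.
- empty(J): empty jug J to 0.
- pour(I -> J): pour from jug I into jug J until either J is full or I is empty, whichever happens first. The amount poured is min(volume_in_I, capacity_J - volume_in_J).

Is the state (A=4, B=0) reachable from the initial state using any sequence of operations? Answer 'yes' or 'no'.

BFS from (A=0, B=0):
  1. fill(A) -> (A=4 B=0)
Target reached → yes.

Answer: yes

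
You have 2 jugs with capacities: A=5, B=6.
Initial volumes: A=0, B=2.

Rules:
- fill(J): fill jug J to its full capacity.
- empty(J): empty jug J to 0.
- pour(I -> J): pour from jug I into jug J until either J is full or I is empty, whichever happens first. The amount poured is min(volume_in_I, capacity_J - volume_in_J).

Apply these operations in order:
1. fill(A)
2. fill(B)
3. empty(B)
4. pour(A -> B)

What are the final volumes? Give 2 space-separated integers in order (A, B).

Step 1: fill(A) -> (A=5 B=2)
Step 2: fill(B) -> (A=5 B=6)
Step 3: empty(B) -> (A=5 B=0)
Step 4: pour(A -> B) -> (A=0 B=5)

Answer: 0 5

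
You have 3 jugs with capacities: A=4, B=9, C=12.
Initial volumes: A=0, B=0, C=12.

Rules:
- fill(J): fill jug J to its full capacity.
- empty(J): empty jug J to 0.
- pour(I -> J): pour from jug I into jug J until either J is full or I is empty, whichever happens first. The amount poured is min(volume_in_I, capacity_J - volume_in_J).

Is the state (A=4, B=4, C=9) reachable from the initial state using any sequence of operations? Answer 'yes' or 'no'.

BFS from (A=0, B=0, C=12):
  1. fill(A) -> (A=4 B=0 C=12)
  2. fill(B) -> (A=4 B=9 C=12)
  3. empty(C) -> (A=4 B=9 C=0)
  4. pour(B -> C) -> (A=4 B=0 C=9)
  5. pour(A -> B) -> (A=0 B=4 C=9)
  6. fill(A) -> (A=4 B=4 C=9)
Target reached → yes.

Answer: yes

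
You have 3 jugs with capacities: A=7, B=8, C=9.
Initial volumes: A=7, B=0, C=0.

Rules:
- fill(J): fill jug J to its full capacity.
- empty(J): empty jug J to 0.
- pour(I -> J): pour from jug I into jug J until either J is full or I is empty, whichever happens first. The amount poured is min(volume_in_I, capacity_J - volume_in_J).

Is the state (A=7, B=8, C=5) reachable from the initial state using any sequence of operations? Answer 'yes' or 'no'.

BFS from (A=7, B=0, C=0):
  1. fill(B) -> (A=7 B=8 C=0)
  2. pour(A -> C) -> (A=0 B=8 C=7)
  3. fill(A) -> (A=7 B=8 C=7)
  4. pour(A -> C) -> (A=5 B=8 C=9)
  5. empty(C) -> (A=5 B=8 C=0)
  6. pour(A -> C) -> (A=0 B=8 C=5)
  7. fill(A) -> (A=7 B=8 C=5)
Target reached → yes.

Answer: yes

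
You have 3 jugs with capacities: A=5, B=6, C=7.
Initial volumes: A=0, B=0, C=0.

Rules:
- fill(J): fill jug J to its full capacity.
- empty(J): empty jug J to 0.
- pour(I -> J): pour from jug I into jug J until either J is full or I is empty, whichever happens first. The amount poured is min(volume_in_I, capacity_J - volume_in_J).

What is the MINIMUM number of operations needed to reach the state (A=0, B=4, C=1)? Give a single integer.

BFS from (A=0, B=0, C=0). One shortest path:
  1. fill(A) -> (A=5 B=0 C=0)
  2. fill(B) -> (A=5 B=6 C=0)
  3. pour(B -> C) -> (A=5 B=0 C=6)
  4. pour(A -> C) -> (A=4 B=0 C=7)
  5. pour(C -> B) -> (A=4 B=6 C=1)
  6. empty(B) -> (A=4 B=0 C=1)
  7. pour(A -> B) -> (A=0 B=4 C=1)
Reached target in 7 moves.

Answer: 7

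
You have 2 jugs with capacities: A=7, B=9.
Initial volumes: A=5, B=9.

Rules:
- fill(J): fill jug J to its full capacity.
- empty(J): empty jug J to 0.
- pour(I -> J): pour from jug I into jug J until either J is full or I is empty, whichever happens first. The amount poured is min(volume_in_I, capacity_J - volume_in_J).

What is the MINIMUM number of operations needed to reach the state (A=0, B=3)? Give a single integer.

BFS from (A=5, B=9). One shortest path:
  1. empty(B) -> (A=5 B=0)
  2. pour(A -> B) -> (A=0 B=5)
  3. fill(A) -> (A=7 B=5)
  4. pour(A -> B) -> (A=3 B=9)
  5. empty(B) -> (A=3 B=0)
  6. pour(A -> B) -> (A=0 B=3)
Reached target in 6 moves.

Answer: 6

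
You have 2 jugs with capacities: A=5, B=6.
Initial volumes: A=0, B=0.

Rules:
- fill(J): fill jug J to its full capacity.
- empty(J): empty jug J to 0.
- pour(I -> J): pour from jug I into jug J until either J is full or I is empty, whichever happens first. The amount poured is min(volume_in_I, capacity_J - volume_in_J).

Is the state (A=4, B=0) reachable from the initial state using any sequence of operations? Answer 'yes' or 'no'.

BFS from (A=0, B=0):
  1. fill(A) -> (A=5 B=0)
  2. pour(A -> B) -> (A=0 B=5)
  3. fill(A) -> (A=5 B=5)
  4. pour(A -> B) -> (A=4 B=6)
  5. empty(B) -> (A=4 B=0)
Target reached → yes.

Answer: yes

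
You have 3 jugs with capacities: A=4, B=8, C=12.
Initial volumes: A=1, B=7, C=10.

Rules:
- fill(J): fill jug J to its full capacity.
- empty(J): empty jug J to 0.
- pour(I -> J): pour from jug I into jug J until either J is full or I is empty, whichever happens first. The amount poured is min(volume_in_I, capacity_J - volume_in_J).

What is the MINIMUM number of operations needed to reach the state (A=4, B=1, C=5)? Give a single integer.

Answer: 4

Derivation:
BFS from (A=1, B=7, C=10). One shortest path:
  1. pour(C -> B) -> (A=1 B=8 C=9)
  2. empty(B) -> (A=1 B=0 C=9)
  3. pour(A -> B) -> (A=0 B=1 C=9)
  4. pour(C -> A) -> (A=4 B=1 C=5)
Reached target in 4 moves.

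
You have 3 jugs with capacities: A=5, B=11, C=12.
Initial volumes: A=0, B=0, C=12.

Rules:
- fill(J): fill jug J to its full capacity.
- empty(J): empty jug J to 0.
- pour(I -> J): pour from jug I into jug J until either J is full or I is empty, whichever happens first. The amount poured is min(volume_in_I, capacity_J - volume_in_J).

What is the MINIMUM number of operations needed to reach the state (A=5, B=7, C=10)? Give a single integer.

BFS from (A=0, B=0, C=12). One shortest path:
  1. pour(C -> A) -> (A=5 B=0 C=7)
  2. pour(C -> B) -> (A=5 B=7 C=0)
  3. pour(A -> C) -> (A=0 B=7 C=5)
  4. fill(A) -> (A=5 B=7 C=5)
  5. pour(A -> C) -> (A=0 B=7 C=10)
  6. fill(A) -> (A=5 B=7 C=10)
Reached target in 6 moves.

Answer: 6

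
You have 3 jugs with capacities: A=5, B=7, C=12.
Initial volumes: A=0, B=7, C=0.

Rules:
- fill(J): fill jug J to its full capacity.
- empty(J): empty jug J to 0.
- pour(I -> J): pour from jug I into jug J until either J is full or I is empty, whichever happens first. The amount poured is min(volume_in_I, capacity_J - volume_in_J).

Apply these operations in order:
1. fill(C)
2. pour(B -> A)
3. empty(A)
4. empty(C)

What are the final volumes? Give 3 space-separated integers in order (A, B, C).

Answer: 0 2 0

Derivation:
Step 1: fill(C) -> (A=0 B=7 C=12)
Step 2: pour(B -> A) -> (A=5 B=2 C=12)
Step 3: empty(A) -> (A=0 B=2 C=12)
Step 4: empty(C) -> (A=0 B=2 C=0)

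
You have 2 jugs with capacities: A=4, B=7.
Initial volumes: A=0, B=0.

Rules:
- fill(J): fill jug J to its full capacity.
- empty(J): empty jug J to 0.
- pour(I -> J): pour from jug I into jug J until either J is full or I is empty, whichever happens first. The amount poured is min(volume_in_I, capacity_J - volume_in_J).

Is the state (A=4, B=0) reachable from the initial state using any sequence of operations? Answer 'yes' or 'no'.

BFS from (A=0, B=0):
  1. fill(A) -> (A=4 B=0)
Target reached → yes.

Answer: yes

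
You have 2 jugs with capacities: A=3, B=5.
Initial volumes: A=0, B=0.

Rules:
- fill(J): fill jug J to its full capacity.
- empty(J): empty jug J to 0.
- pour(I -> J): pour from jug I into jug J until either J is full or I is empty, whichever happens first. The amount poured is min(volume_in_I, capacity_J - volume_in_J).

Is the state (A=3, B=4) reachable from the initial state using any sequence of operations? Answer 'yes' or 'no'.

BFS from (A=0, B=0):
  1. fill(B) -> (A=0 B=5)
  2. pour(B -> A) -> (A=3 B=2)
  3. empty(A) -> (A=0 B=2)
  4. pour(B -> A) -> (A=2 B=0)
  5. fill(B) -> (A=2 B=5)
  6. pour(B -> A) -> (A=3 B=4)
Target reached → yes.

Answer: yes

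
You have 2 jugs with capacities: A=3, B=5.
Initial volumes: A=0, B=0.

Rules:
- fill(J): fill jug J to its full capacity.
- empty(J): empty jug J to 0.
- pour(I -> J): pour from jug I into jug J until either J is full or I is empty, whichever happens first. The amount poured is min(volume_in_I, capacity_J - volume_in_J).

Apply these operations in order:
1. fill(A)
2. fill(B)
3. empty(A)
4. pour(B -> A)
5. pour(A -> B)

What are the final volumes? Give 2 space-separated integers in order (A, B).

Step 1: fill(A) -> (A=3 B=0)
Step 2: fill(B) -> (A=3 B=5)
Step 3: empty(A) -> (A=0 B=5)
Step 4: pour(B -> A) -> (A=3 B=2)
Step 5: pour(A -> B) -> (A=0 B=5)

Answer: 0 5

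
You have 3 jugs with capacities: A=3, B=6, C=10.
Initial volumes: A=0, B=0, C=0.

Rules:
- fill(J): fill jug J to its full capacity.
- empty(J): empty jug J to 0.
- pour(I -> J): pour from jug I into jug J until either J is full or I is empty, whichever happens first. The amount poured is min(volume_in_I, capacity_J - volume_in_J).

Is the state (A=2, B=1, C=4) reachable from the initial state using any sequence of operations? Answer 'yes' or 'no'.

Answer: no

Derivation:
BFS explored all 218 reachable states.
Reachable set includes: (0,0,0), (0,0,1), (0,0,2), (0,0,3), (0,0,4), (0,0,5), (0,0,6), (0,0,7), (0,0,8), (0,0,9), (0,0,10), (0,1,0) ...
Target (A=2, B=1, C=4) not in reachable set → no.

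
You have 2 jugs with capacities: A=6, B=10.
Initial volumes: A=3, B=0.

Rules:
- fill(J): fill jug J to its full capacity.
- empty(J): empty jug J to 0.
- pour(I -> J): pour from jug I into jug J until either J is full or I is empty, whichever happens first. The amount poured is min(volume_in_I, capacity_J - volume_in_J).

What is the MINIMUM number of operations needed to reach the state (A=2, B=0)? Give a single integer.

BFS from (A=3, B=0). One shortest path:
  1. fill(A) -> (A=6 B=0)
  2. pour(A -> B) -> (A=0 B=6)
  3. fill(A) -> (A=6 B=6)
  4. pour(A -> B) -> (A=2 B=10)
  5. empty(B) -> (A=2 B=0)
Reached target in 5 moves.

Answer: 5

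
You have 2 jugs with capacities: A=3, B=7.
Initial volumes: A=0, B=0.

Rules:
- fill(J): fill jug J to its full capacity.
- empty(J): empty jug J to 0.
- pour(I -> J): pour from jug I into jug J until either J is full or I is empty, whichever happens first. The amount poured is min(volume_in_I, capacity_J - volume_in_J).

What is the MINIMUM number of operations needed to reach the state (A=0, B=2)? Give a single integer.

Answer: 8

Derivation:
BFS from (A=0, B=0). One shortest path:
  1. fill(A) -> (A=3 B=0)
  2. pour(A -> B) -> (A=0 B=3)
  3. fill(A) -> (A=3 B=3)
  4. pour(A -> B) -> (A=0 B=6)
  5. fill(A) -> (A=3 B=6)
  6. pour(A -> B) -> (A=2 B=7)
  7. empty(B) -> (A=2 B=0)
  8. pour(A -> B) -> (A=0 B=2)
Reached target in 8 moves.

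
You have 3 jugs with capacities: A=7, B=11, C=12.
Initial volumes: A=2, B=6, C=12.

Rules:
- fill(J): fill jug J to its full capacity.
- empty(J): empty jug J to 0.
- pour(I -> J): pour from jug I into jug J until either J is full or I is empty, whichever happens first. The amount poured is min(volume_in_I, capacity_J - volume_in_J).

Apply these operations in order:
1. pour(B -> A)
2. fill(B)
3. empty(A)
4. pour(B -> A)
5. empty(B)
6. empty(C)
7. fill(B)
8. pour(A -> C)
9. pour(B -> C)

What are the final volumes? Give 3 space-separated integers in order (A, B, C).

Step 1: pour(B -> A) -> (A=7 B=1 C=12)
Step 2: fill(B) -> (A=7 B=11 C=12)
Step 3: empty(A) -> (A=0 B=11 C=12)
Step 4: pour(B -> A) -> (A=7 B=4 C=12)
Step 5: empty(B) -> (A=7 B=0 C=12)
Step 6: empty(C) -> (A=7 B=0 C=0)
Step 7: fill(B) -> (A=7 B=11 C=0)
Step 8: pour(A -> C) -> (A=0 B=11 C=7)
Step 9: pour(B -> C) -> (A=0 B=6 C=12)

Answer: 0 6 12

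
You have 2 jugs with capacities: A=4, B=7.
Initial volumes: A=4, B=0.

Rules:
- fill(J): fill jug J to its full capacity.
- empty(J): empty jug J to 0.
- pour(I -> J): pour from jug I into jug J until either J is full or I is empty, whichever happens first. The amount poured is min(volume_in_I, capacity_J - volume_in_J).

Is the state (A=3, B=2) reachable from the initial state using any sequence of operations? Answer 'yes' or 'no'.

Answer: no

Derivation:
BFS explored all 22 reachable states.
Reachable set includes: (0,0), (0,1), (0,2), (0,3), (0,4), (0,5), (0,6), (0,7), (1,0), (1,7), (2,0), (2,7) ...
Target (A=3, B=2) not in reachable set → no.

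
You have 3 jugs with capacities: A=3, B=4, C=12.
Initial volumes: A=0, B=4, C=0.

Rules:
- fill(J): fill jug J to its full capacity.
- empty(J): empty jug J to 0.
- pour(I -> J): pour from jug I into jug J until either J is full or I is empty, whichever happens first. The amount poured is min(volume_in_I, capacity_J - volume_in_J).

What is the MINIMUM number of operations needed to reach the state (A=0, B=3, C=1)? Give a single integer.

Answer: 3

Derivation:
BFS from (A=0, B=4, C=0). One shortest path:
  1. pour(B -> A) -> (A=3 B=1 C=0)
  2. pour(B -> C) -> (A=3 B=0 C=1)
  3. pour(A -> B) -> (A=0 B=3 C=1)
Reached target in 3 moves.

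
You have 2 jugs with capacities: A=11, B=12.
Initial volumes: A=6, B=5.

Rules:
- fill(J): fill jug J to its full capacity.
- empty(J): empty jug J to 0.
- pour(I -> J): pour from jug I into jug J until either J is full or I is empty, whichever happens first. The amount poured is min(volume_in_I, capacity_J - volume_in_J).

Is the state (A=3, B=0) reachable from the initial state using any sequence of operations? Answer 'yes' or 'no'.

Answer: yes

Derivation:
BFS from (A=6, B=5):
  1. fill(A) -> (A=11 B=5)
  2. pour(A -> B) -> (A=4 B=12)
  3. empty(B) -> (A=4 B=0)
  4. pour(A -> B) -> (A=0 B=4)
  5. fill(A) -> (A=11 B=4)
  6. pour(A -> B) -> (A=3 B=12)
  7. empty(B) -> (A=3 B=0)
Target reached → yes.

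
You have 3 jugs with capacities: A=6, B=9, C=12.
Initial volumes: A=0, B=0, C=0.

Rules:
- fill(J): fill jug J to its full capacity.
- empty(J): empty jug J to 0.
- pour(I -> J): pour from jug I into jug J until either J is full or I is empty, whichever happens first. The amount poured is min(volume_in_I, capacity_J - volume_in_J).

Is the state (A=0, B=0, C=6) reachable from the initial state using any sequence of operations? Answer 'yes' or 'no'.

BFS from (A=0, B=0, C=0):
  1. fill(A) -> (A=6 B=0 C=0)
  2. pour(A -> C) -> (A=0 B=0 C=6)
Target reached → yes.

Answer: yes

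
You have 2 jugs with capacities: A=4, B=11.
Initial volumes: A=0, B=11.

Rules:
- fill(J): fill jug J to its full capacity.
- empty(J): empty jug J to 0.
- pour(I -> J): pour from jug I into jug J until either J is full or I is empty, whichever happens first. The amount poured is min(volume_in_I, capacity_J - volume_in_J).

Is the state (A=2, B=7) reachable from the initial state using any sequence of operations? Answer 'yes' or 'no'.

BFS explored all 30 reachable states.
Reachable set includes: (0,0), (0,1), (0,2), (0,3), (0,4), (0,5), (0,6), (0,7), (0,8), (0,9), (0,10), (0,11) ...
Target (A=2, B=7) not in reachable set → no.

Answer: no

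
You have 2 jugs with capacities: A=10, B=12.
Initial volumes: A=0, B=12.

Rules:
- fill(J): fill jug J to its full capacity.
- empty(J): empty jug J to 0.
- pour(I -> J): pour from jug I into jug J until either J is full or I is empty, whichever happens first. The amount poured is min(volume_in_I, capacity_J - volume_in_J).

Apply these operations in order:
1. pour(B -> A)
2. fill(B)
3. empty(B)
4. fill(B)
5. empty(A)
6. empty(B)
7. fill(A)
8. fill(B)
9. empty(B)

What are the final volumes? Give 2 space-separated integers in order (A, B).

Answer: 10 0

Derivation:
Step 1: pour(B -> A) -> (A=10 B=2)
Step 2: fill(B) -> (A=10 B=12)
Step 3: empty(B) -> (A=10 B=0)
Step 4: fill(B) -> (A=10 B=12)
Step 5: empty(A) -> (A=0 B=12)
Step 6: empty(B) -> (A=0 B=0)
Step 7: fill(A) -> (A=10 B=0)
Step 8: fill(B) -> (A=10 B=12)
Step 9: empty(B) -> (A=10 B=0)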